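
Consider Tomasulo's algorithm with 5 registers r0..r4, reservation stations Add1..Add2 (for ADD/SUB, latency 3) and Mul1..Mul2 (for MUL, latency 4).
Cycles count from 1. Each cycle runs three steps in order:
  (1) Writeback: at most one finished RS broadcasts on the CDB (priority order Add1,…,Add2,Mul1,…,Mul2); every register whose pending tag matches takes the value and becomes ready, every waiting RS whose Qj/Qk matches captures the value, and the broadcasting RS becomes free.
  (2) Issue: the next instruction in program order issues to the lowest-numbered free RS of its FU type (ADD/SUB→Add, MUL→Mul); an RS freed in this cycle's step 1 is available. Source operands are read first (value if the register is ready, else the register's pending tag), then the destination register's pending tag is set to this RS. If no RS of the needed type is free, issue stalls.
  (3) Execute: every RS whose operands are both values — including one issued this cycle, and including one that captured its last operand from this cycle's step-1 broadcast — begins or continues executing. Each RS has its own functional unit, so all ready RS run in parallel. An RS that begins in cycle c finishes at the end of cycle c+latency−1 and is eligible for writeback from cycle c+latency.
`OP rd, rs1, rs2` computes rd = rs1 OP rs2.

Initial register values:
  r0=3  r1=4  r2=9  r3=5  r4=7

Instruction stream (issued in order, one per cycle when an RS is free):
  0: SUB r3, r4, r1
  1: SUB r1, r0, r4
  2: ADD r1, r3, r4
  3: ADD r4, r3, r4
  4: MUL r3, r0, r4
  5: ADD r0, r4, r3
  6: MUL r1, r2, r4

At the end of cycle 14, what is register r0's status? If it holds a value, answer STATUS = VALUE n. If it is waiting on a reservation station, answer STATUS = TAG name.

cycle 1: issue SUB r3<-Add1 // r0:3,r1:4,r2:9,r3:Add1,r4:7
cycle 2: issue SUB r1<-Add2 // r0:3,r1:Add2,r2:9,r3:Add1,r4:7
cycle 3: stall // r0:3,r1:Add2,r2:9,r3:Add1,r4:7
cycle 4: CDB Add1=3; issue ADD r1<-Add1 // r0:3,r1:Add1,r2:9,r3:3,r4:7
cycle 5: CDB Add2=-4; issue ADD r4<-Add2 // r0:3,r1:Add1,r2:9,r3:3,r4:Add2
cycle 6: issue MUL r3<-Mul1 // r0:3,r1:Add1,r2:9,r3:Mul1,r4:Add2
cycle 7: CDB Add1=10; issue ADD r0<-Add1 // r0:Add1,r1:10,r2:9,r3:Mul1,r4:Add2
cycle 8: CDB Add2=10; issue MUL r1<-Mul2 // r0:Add1,r1:Mul2,r2:9,r3:Mul1,r4:10
cycle 9: - // r0:Add1,r1:Mul2,r2:9,r3:Mul1,r4:10
cycle 10: - // r0:Add1,r1:Mul2,r2:9,r3:Mul1,r4:10
cycle 11: - // r0:Add1,r1:Mul2,r2:9,r3:Mul1,r4:10
cycle 12: CDB Mul1=30 // r0:Add1,r1:Mul2,r2:9,r3:30,r4:10
cycle 13: CDB Mul2=90 // r0:Add1,r1:90,r2:9,r3:30,r4:10
cycle 14: - // r0:Add1,r1:90,r2:9,r3:30,r4:10

STATUS = TAG Add1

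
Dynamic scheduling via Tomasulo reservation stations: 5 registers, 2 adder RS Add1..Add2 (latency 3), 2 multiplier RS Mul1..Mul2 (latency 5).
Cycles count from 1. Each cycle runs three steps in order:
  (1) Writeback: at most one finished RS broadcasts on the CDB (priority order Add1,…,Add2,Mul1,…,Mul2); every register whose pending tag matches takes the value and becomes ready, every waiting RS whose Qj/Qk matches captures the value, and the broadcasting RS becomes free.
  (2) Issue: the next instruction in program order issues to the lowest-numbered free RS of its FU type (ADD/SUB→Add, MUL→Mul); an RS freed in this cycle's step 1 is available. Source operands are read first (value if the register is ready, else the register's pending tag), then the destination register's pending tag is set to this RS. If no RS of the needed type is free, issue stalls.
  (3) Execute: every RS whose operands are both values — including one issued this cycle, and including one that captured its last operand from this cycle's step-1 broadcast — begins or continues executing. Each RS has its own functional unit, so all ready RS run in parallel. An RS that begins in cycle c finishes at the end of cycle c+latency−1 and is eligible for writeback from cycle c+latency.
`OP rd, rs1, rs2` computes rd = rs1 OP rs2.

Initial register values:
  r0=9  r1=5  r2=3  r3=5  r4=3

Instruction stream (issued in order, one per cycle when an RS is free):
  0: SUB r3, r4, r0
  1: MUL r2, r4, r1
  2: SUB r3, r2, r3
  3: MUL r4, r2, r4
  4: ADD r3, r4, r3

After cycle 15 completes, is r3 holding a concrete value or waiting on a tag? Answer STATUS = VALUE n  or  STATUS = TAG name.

cycle 1: issue SUB r3<-Add1 // r0:9,r1:5,r2:3,r3:Add1,r4:3
cycle 2: issue MUL r2<-Mul1 // r0:9,r1:5,r2:Mul1,r3:Add1,r4:3
cycle 3: issue SUB r3<-Add2 // r0:9,r1:5,r2:Mul1,r3:Add2,r4:3
cycle 4: CDB Add1=-6; issue MUL r4<-Mul2 // r0:9,r1:5,r2:Mul1,r3:Add2,r4:Mul2
cycle 5: issue ADD r3<-Add1 // r0:9,r1:5,r2:Mul1,r3:Add1,r4:Mul2
cycle 6: - // r0:9,r1:5,r2:Mul1,r3:Add1,r4:Mul2
cycle 7: CDB Mul1=15 // r0:9,r1:5,r2:15,r3:Add1,r4:Mul2
cycle 8: - // r0:9,r1:5,r2:15,r3:Add1,r4:Mul2
cycle 9: - // r0:9,r1:5,r2:15,r3:Add1,r4:Mul2
cycle 10: CDB Add2=21 // r0:9,r1:5,r2:15,r3:Add1,r4:Mul2
cycle 11: - // r0:9,r1:5,r2:15,r3:Add1,r4:Mul2
cycle 12: CDB Mul2=45 // r0:9,r1:5,r2:15,r3:Add1,r4:45
cycle 13: - // r0:9,r1:5,r2:15,r3:Add1,r4:45
cycle 14: - // r0:9,r1:5,r2:15,r3:Add1,r4:45
cycle 15: CDB Add1=66 // r0:9,r1:5,r2:15,r3:66,r4:45

STATUS = VALUE 66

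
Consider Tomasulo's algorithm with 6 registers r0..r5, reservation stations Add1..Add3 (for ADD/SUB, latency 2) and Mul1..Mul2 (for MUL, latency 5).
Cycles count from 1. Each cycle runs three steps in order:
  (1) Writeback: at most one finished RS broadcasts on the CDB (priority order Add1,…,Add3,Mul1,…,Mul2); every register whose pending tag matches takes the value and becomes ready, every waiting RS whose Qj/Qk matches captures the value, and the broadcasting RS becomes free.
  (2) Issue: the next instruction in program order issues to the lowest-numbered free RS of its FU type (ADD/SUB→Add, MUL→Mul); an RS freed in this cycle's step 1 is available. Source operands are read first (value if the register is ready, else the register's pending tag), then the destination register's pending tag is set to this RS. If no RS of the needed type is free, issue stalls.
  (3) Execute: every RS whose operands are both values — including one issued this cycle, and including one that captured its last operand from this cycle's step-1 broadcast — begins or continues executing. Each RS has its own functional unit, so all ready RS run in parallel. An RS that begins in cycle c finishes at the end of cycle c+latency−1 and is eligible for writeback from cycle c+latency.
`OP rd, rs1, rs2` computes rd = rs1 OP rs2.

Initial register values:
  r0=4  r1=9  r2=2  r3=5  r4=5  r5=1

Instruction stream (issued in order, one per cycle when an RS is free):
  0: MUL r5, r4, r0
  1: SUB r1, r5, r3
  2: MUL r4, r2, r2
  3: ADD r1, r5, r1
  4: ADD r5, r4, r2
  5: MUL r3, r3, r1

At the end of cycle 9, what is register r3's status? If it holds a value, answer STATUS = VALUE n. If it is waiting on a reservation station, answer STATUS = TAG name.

c1: issue MUL r5<-Mul1 | r0:4,r1:9,r2:2,r3:5,r4:5,r5:Mul1
c2: issue SUB r1<-Add1 | r0:4,r1:Add1,r2:2,r3:5,r4:5,r5:Mul1
c3: issue MUL r4<-Mul2 | r0:4,r1:Add1,r2:2,r3:5,r4:Mul2,r5:Mul1
c4: issue ADD r1<-Add2 | r0:4,r1:Add2,r2:2,r3:5,r4:Mul2,r5:Mul1
c5: issue ADD r5<-Add3 | r0:4,r1:Add2,r2:2,r3:5,r4:Mul2,r5:Add3
c6: CDB Mul1=20; issue MUL r3<-Mul1 | r0:4,r1:Add2,r2:2,r3:Mul1,r4:Mul2,r5:Add3
c7: - | r0:4,r1:Add2,r2:2,r3:Mul1,r4:Mul2,r5:Add3
c8: CDB Add1=15 | r0:4,r1:Add2,r2:2,r3:Mul1,r4:Mul2,r5:Add3
c9: CDB Mul2=4 | r0:4,r1:Add2,r2:2,r3:Mul1,r4:4,r5:Add3

STATUS = TAG Mul1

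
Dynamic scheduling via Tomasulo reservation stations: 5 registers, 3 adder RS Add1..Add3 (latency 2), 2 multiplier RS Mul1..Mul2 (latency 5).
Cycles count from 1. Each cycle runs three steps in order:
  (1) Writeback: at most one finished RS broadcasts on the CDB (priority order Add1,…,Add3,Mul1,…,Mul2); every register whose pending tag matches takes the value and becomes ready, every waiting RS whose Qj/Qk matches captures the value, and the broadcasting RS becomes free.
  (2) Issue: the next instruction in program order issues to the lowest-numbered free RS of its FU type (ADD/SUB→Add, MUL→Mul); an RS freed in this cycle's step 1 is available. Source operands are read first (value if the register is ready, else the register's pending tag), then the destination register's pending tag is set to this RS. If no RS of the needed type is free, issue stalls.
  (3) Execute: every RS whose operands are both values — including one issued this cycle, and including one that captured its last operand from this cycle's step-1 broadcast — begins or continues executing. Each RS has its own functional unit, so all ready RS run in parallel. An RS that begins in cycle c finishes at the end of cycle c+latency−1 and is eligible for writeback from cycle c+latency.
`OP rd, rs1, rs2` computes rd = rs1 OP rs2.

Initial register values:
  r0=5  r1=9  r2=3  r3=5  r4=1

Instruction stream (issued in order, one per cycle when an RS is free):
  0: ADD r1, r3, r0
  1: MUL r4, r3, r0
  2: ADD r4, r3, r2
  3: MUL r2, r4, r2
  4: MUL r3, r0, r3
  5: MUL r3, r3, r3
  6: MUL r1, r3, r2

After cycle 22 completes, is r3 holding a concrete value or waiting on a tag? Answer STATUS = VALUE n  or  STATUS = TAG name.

  c1: issue ADD r1<-Add1  regs: r0:5,r1:Add1,r2:3,r3:5,r4:1
  c2: issue MUL r4<-Mul1  regs: r0:5,r1:Add1,r2:3,r3:5,r4:Mul1
  c3: CDB Add1=10; issue ADD r4<-Add1  regs: r0:5,r1:10,r2:3,r3:5,r4:Add1
  c4: issue MUL r2<-Mul2  regs: r0:5,r1:10,r2:Mul2,r3:5,r4:Add1
  c5: CDB Add1=8; stall  regs: r0:5,r1:10,r2:Mul2,r3:5,r4:8
  c6: stall  regs: r0:5,r1:10,r2:Mul2,r3:5,r4:8
  c7: CDB Mul1=25; issue MUL r3<-Mul1  regs: r0:5,r1:10,r2:Mul2,r3:Mul1,r4:8
  c8: stall  regs: r0:5,r1:10,r2:Mul2,r3:Mul1,r4:8
  c9: stall  regs: r0:5,r1:10,r2:Mul2,r3:Mul1,r4:8
  c10: CDB Mul2=24; issue MUL r3<-Mul2  regs: r0:5,r1:10,r2:24,r3:Mul2,r4:8
  c11: stall  regs: r0:5,r1:10,r2:24,r3:Mul2,r4:8
  c12: CDB Mul1=25; issue MUL r1<-Mul1  regs: r0:5,r1:Mul1,r2:24,r3:Mul2,r4:8
  c13: -  regs: r0:5,r1:Mul1,r2:24,r3:Mul2,r4:8
  c14: -  regs: r0:5,r1:Mul1,r2:24,r3:Mul2,r4:8
  c15: -  regs: r0:5,r1:Mul1,r2:24,r3:Mul2,r4:8
  c16: -  regs: r0:5,r1:Mul1,r2:24,r3:Mul2,r4:8
  c17: CDB Mul2=625  regs: r0:5,r1:Mul1,r2:24,r3:625,r4:8
  c18: -  regs: r0:5,r1:Mul1,r2:24,r3:625,r4:8
  c19: -  regs: r0:5,r1:Mul1,r2:24,r3:625,r4:8
  c20: -  regs: r0:5,r1:Mul1,r2:24,r3:625,r4:8
  c21: -  regs: r0:5,r1:Mul1,r2:24,r3:625,r4:8
  c22: CDB Mul1=15000  regs: r0:5,r1:15000,r2:24,r3:625,r4:8

STATUS = VALUE 625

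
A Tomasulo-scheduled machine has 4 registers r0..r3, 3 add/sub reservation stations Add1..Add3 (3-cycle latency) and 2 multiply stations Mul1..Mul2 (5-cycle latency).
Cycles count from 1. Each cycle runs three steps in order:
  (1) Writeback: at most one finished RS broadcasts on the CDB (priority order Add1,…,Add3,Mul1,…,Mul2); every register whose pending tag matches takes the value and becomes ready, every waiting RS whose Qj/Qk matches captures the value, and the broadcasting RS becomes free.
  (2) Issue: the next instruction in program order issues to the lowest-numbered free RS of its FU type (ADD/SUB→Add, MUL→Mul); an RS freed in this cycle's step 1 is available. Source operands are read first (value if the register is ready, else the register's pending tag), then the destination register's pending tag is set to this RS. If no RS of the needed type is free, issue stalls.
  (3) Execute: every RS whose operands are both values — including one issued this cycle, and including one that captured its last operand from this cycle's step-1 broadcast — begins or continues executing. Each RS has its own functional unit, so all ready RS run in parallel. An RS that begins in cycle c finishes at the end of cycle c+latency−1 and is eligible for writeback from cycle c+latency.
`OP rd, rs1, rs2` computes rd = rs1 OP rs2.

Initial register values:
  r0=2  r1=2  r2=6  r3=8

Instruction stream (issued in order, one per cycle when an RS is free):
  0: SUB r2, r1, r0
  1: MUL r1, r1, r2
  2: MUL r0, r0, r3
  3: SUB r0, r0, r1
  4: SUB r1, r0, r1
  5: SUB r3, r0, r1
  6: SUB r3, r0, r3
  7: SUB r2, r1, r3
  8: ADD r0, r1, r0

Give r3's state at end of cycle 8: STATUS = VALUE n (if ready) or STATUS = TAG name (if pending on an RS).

STATUS = TAG Add3

cycle 1: issue SUB r2<-Add1 // r0:2,r1:2,r2:Add1,r3:8
cycle 2: issue MUL r1<-Mul1 // r0:2,r1:Mul1,r2:Add1,r3:8
cycle 3: issue MUL r0<-Mul2 // r0:Mul2,r1:Mul1,r2:Add1,r3:8
cycle 4: CDB Add1=0; issue SUB r0<-Add1 // r0:Add1,r1:Mul1,r2:0,r3:8
cycle 5: issue SUB r1<-Add2 // r0:Add1,r1:Add2,r2:0,r3:8
cycle 6: issue SUB r3<-Add3 // r0:Add1,r1:Add2,r2:0,r3:Add3
cycle 7: stall // r0:Add1,r1:Add2,r2:0,r3:Add3
cycle 8: CDB Mul2=16; stall // r0:Add1,r1:Add2,r2:0,r3:Add3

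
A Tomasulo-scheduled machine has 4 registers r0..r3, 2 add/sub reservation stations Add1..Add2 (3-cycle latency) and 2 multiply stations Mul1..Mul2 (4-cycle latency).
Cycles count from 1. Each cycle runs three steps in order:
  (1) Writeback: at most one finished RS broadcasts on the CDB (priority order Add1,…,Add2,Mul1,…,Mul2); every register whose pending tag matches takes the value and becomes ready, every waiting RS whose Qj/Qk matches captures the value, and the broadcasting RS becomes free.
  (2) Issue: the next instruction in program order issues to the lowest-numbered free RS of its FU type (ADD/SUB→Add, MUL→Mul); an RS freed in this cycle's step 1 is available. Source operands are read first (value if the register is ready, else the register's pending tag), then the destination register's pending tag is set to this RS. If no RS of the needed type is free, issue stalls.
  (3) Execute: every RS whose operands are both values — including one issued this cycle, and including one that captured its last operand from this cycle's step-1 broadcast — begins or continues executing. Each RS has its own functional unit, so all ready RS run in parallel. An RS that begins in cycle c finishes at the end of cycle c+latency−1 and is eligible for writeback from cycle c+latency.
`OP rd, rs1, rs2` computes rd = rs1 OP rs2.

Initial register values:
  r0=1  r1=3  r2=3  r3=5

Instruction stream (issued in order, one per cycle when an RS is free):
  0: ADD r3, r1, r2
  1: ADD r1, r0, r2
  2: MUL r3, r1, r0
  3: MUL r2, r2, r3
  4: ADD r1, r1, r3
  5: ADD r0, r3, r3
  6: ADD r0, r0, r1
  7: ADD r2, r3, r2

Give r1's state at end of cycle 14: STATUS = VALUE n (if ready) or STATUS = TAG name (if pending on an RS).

c1: issue ADD r3<-Add1 | r0:1,r1:3,r2:3,r3:Add1
c2: issue ADD r1<-Add2 | r0:1,r1:Add2,r2:3,r3:Add1
c3: issue MUL r3<-Mul1 | r0:1,r1:Add2,r2:3,r3:Mul1
c4: CDB Add1=6; issue MUL r2<-Mul2 | r0:1,r1:Add2,r2:Mul2,r3:Mul1
c5: CDB Add2=4; issue ADD r1<-Add1 | r0:1,r1:Add1,r2:Mul2,r3:Mul1
c6: issue ADD r0<-Add2 | r0:Add2,r1:Add1,r2:Mul2,r3:Mul1
c7: stall | r0:Add2,r1:Add1,r2:Mul2,r3:Mul1
c8: stall | r0:Add2,r1:Add1,r2:Mul2,r3:Mul1
c9: CDB Mul1=4; stall | r0:Add2,r1:Add1,r2:Mul2,r3:4
c10: stall | r0:Add2,r1:Add1,r2:Mul2,r3:4
c11: stall | r0:Add2,r1:Add1,r2:Mul2,r3:4
c12: CDB Add1=8; issue ADD r0<-Add1 | r0:Add1,r1:8,r2:Mul2,r3:4
c13: CDB Add2=8; issue ADD r2<-Add2 | r0:Add1,r1:8,r2:Add2,r3:4
c14: CDB Mul2=12 | r0:Add1,r1:8,r2:Add2,r3:4

STATUS = VALUE 8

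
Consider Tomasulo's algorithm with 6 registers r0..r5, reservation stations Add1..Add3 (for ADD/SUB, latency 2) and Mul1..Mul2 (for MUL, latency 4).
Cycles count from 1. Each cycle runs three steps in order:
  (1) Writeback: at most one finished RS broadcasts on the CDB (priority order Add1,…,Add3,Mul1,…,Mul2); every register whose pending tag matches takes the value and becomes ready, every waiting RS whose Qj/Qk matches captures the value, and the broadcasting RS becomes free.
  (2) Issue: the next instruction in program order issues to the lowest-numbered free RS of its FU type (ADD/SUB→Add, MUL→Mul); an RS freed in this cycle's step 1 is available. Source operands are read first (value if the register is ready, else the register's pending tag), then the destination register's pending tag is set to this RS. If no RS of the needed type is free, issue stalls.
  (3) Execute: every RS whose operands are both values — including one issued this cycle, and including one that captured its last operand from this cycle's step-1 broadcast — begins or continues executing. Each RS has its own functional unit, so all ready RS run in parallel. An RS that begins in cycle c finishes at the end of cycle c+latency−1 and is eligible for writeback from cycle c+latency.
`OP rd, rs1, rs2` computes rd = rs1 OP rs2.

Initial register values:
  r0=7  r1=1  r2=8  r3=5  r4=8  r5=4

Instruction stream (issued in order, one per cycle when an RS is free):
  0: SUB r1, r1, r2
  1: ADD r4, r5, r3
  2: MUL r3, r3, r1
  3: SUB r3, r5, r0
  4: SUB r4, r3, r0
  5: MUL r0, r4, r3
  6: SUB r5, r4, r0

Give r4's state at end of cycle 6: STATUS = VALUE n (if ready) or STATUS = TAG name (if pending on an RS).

STATUS = TAG Add2

cycle 1: issue SUB r1<-Add1 // r0:7,r1:Add1,r2:8,r3:5,r4:8,r5:4
cycle 2: issue ADD r4<-Add2 // r0:7,r1:Add1,r2:8,r3:5,r4:Add2,r5:4
cycle 3: CDB Add1=-7; issue MUL r3<-Mul1 // r0:7,r1:-7,r2:8,r3:Mul1,r4:Add2,r5:4
cycle 4: CDB Add2=9; issue SUB r3<-Add1 // r0:7,r1:-7,r2:8,r3:Add1,r4:9,r5:4
cycle 5: issue SUB r4<-Add2 // r0:7,r1:-7,r2:8,r3:Add1,r4:Add2,r5:4
cycle 6: CDB Add1=-3; issue MUL r0<-Mul2 // r0:Mul2,r1:-7,r2:8,r3:-3,r4:Add2,r5:4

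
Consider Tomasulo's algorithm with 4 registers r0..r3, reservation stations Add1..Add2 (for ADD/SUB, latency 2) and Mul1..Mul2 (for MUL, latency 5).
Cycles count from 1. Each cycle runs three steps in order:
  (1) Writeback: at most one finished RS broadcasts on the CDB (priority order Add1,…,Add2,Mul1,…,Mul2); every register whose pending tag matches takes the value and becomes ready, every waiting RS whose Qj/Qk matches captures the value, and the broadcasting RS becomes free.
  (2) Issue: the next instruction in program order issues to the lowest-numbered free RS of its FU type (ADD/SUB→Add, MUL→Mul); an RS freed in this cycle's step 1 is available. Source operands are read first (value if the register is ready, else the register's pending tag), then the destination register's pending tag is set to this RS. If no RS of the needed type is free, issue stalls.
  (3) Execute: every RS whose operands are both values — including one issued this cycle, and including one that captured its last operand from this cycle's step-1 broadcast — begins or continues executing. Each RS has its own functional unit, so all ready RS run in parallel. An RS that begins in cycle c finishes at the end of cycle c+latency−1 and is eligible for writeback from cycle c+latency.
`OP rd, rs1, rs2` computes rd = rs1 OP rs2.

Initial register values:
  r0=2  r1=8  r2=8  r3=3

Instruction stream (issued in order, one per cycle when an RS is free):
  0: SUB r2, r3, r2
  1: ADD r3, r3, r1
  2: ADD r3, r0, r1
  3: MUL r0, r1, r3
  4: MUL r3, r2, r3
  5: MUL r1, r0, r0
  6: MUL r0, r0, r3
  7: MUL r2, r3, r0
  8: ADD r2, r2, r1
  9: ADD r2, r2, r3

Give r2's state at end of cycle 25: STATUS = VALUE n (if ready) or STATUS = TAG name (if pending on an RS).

c1: issue SUB r2<-Add1 | r0:2,r1:8,r2:Add1,r3:3
c2: issue ADD r3<-Add2 | r0:2,r1:8,r2:Add1,r3:Add2
c3: CDB Add1=-5; issue ADD r3<-Add1 | r0:2,r1:8,r2:-5,r3:Add1
c4: CDB Add2=11; issue MUL r0<-Mul1 | r0:Mul1,r1:8,r2:-5,r3:Add1
c5: CDB Add1=10; issue MUL r3<-Mul2 | r0:Mul1,r1:8,r2:-5,r3:Mul2
c6: stall | r0:Mul1,r1:8,r2:-5,r3:Mul2
c7: stall | r0:Mul1,r1:8,r2:-5,r3:Mul2
c8: stall | r0:Mul1,r1:8,r2:-5,r3:Mul2
c9: stall | r0:Mul1,r1:8,r2:-5,r3:Mul2
c10: CDB Mul1=80; issue MUL r1<-Mul1 | r0:80,r1:Mul1,r2:-5,r3:Mul2
c11: CDB Mul2=-50; issue MUL r0<-Mul2 | r0:Mul2,r1:Mul1,r2:-5,r3:-50
c12: stall | r0:Mul2,r1:Mul1,r2:-5,r3:-50
c13: stall | r0:Mul2,r1:Mul1,r2:-5,r3:-50
c14: stall | r0:Mul2,r1:Mul1,r2:-5,r3:-50
c15: CDB Mul1=6400; issue MUL r2<-Mul1 | r0:Mul2,r1:6400,r2:Mul1,r3:-50
c16: CDB Mul2=-4000; issue ADD r2<-Add1 | r0:-4000,r1:6400,r2:Add1,r3:-50
c17: issue ADD r2<-Add2 | r0:-4000,r1:6400,r2:Add2,r3:-50
c18: - | r0:-4000,r1:6400,r2:Add2,r3:-50
c19: - | r0:-4000,r1:6400,r2:Add2,r3:-50
c20: - | r0:-4000,r1:6400,r2:Add2,r3:-50
c21: CDB Mul1=200000 | r0:-4000,r1:6400,r2:Add2,r3:-50
c22: - | r0:-4000,r1:6400,r2:Add2,r3:-50
c23: CDB Add1=206400 | r0:-4000,r1:6400,r2:Add2,r3:-50
c24: - | r0:-4000,r1:6400,r2:Add2,r3:-50
c25: CDB Add2=206350 | r0:-4000,r1:6400,r2:206350,r3:-50

STATUS = VALUE 206350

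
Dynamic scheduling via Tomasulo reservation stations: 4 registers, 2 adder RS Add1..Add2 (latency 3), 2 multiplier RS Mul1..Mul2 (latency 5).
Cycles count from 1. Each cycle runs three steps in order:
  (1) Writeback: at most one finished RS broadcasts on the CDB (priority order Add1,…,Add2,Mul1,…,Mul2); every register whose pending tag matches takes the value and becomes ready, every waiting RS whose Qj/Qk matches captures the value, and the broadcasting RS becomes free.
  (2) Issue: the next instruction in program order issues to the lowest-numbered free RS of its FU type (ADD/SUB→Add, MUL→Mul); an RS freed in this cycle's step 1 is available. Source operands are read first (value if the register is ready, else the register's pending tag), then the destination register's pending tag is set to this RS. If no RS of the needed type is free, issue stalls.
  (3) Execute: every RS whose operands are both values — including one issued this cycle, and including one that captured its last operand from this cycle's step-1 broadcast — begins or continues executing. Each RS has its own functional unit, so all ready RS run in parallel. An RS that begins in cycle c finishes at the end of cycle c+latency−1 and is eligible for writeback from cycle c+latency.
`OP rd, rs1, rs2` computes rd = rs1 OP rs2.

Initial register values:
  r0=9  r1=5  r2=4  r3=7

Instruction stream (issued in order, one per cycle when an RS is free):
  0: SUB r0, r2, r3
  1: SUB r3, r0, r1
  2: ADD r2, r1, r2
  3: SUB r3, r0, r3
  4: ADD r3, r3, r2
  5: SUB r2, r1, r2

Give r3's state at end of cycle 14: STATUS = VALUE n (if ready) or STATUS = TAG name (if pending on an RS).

STATUS = TAG Add2

c1: issue SUB r0<-Add1 | r0:Add1,r1:5,r2:4,r3:7
c2: issue SUB r3<-Add2 | r0:Add1,r1:5,r2:4,r3:Add2
c3: stall | r0:Add1,r1:5,r2:4,r3:Add2
c4: CDB Add1=-3; issue ADD r2<-Add1 | r0:-3,r1:5,r2:Add1,r3:Add2
c5: stall | r0:-3,r1:5,r2:Add1,r3:Add2
c6: stall | r0:-3,r1:5,r2:Add1,r3:Add2
c7: CDB Add1=9; issue SUB r3<-Add1 | r0:-3,r1:5,r2:9,r3:Add1
c8: CDB Add2=-8; issue ADD r3<-Add2 | r0:-3,r1:5,r2:9,r3:Add2
c9: stall | r0:-3,r1:5,r2:9,r3:Add2
c10: stall | r0:-3,r1:5,r2:9,r3:Add2
c11: CDB Add1=5; issue SUB r2<-Add1 | r0:-3,r1:5,r2:Add1,r3:Add2
c12: - | r0:-3,r1:5,r2:Add1,r3:Add2
c13: - | r0:-3,r1:5,r2:Add1,r3:Add2
c14: CDB Add1=-4 | r0:-3,r1:5,r2:-4,r3:Add2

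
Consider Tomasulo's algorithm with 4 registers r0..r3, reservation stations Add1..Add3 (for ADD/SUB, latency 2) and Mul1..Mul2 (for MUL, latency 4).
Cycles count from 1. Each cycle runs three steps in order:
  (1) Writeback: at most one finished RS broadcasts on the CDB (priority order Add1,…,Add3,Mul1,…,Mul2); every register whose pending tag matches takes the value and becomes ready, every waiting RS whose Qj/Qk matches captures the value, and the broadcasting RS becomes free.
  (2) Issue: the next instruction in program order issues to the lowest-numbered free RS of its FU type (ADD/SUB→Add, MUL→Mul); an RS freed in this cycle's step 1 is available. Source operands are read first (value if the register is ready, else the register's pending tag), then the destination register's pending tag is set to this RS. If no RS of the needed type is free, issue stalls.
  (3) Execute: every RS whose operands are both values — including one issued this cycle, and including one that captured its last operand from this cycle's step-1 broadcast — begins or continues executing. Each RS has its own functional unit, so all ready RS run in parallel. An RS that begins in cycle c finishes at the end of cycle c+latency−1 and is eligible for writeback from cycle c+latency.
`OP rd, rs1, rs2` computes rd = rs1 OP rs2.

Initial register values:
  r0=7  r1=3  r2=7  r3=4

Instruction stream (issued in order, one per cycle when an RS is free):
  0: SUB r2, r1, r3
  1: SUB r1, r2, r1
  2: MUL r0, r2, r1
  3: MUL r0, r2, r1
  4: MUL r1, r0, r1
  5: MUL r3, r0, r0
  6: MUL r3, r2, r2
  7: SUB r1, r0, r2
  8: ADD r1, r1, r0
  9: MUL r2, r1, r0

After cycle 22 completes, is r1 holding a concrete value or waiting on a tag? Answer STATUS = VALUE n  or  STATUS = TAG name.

STATUS = VALUE 9

  c1: issue SUB r2<-Add1  regs: r0:7,r1:3,r2:Add1,r3:4
  c2: issue SUB r1<-Add2  regs: r0:7,r1:Add2,r2:Add1,r3:4
  c3: CDB Add1=-1; issue MUL r0<-Mul1  regs: r0:Mul1,r1:Add2,r2:-1,r3:4
  c4: issue MUL r0<-Mul2  regs: r0:Mul2,r1:Add2,r2:-1,r3:4
  c5: CDB Add2=-4; stall  regs: r0:Mul2,r1:-4,r2:-1,r3:4
  c6: stall  regs: r0:Mul2,r1:-4,r2:-1,r3:4
  c7: stall  regs: r0:Mul2,r1:-4,r2:-1,r3:4
  c8: stall  regs: r0:Mul2,r1:-4,r2:-1,r3:4
  c9: CDB Mul1=4; issue MUL r1<-Mul1  regs: r0:Mul2,r1:Mul1,r2:-1,r3:4
  c10: CDB Mul2=4; issue MUL r3<-Mul2  regs: r0:4,r1:Mul1,r2:-1,r3:Mul2
  c11: stall  regs: r0:4,r1:Mul1,r2:-1,r3:Mul2
  c12: stall  regs: r0:4,r1:Mul1,r2:-1,r3:Mul2
  c13: stall  regs: r0:4,r1:Mul1,r2:-1,r3:Mul2
  c14: CDB Mul1=-16; issue MUL r3<-Mul1  regs: r0:4,r1:-16,r2:-1,r3:Mul1
  c15: CDB Mul2=16; issue SUB r1<-Add1  regs: r0:4,r1:Add1,r2:-1,r3:Mul1
  c16: issue ADD r1<-Add2  regs: r0:4,r1:Add2,r2:-1,r3:Mul1
  c17: CDB Add1=5; issue MUL r2<-Mul2  regs: r0:4,r1:Add2,r2:Mul2,r3:Mul1
  c18: CDB Mul1=1  regs: r0:4,r1:Add2,r2:Mul2,r3:1
  c19: CDB Add2=9  regs: r0:4,r1:9,r2:Mul2,r3:1
  c20: -  regs: r0:4,r1:9,r2:Mul2,r3:1
  c21: -  regs: r0:4,r1:9,r2:Mul2,r3:1
  c22: -  regs: r0:4,r1:9,r2:Mul2,r3:1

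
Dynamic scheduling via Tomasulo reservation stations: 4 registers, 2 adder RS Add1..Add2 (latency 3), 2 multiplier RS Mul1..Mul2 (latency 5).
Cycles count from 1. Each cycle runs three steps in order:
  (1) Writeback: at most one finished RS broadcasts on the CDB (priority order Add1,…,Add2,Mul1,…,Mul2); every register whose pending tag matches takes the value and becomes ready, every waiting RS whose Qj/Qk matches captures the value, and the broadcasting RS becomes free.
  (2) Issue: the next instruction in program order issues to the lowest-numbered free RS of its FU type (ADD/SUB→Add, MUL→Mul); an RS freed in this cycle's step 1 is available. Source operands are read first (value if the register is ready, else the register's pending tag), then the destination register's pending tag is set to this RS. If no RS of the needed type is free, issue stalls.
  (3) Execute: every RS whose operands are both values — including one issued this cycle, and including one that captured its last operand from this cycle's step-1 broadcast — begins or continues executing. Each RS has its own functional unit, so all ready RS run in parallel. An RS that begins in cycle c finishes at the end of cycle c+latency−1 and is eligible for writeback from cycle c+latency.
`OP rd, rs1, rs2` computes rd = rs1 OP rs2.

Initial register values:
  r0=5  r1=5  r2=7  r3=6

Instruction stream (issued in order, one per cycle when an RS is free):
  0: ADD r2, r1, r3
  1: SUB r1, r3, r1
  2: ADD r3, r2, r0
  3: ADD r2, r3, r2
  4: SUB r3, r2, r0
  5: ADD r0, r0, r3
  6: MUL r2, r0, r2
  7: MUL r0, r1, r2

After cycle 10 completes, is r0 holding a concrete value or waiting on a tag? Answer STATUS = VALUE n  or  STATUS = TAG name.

cycle 1: issue ADD r2<-Add1 // r0:5,r1:5,r2:Add1,r3:6
cycle 2: issue SUB r1<-Add2 // r0:5,r1:Add2,r2:Add1,r3:6
cycle 3: stall // r0:5,r1:Add2,r2:Add1,r3:6
cycle 4: CDB Add1=11; issue ADD r3<-Add1 // r0:5,r1:Add2,r2:11,r3:Add1
cycle 5: CDB Add2=1; issue ADD r2<-Add2 // r0:5,r1:1,r2:Add2,r3:Add1
cycle 6: stall // r0:5,r1:1,r2:Add2,r3:Add1
cycle 7: CDB Add1=16; issue SUB r3<-Add1 // r0:5,r1:1,r2:Add2,r3:Add1
cycle 8: stall // r0:5,r1:1,r2:Add2,r3:Add1
cycle 9: stall // r0:5,r1:1,r2:Add2,r3:Add1
cycle 10: CDB Add2=27; issue ADD r0<-Add2 // r0:Add2,r1:1,r2:27,r3:Add1

STATUS = TAG Add2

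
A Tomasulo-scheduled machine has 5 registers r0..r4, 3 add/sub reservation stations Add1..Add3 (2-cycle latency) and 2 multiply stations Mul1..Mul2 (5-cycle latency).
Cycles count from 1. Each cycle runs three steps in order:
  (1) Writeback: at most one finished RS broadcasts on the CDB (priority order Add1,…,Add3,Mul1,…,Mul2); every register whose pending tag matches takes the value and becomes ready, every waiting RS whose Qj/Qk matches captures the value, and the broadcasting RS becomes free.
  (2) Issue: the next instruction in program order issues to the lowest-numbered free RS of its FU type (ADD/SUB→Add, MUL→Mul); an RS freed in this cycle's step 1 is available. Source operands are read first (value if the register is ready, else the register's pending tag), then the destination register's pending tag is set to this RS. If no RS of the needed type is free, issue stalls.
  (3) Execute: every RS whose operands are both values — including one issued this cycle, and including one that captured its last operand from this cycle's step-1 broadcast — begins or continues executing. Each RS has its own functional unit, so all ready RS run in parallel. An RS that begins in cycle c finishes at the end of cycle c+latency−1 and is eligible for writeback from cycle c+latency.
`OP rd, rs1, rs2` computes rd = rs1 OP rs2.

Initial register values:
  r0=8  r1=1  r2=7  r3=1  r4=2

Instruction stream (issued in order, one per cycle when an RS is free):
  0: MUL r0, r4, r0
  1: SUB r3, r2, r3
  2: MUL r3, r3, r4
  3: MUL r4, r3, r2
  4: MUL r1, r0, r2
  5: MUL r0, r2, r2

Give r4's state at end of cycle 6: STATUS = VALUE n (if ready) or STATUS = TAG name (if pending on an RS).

STATUS = TAG Mul1

c1: issue MUL r0<-Mul1 | r0:Mul1,r1:1,r2:7,r3:1,r4:2
c2: issue SUB r3<-Add1 | r0:Mul1,r1:1,r2:7,r3:Add1,r4:2
c3: issue MUL r3<-Mul2 | r0:Mul1,r1:1,r2:7,r3:Mul2,r4:2
c4: CDB Add1=6; stall | r0:Mul1,r1:1,r2:7,r3:Mul2,r4:2
c5: stall | r0:Mul1,r1:1,r2:7,r3:Mul2,r4:2
c6: CDB Mul1=16; issue MUL r4<-Mul1 | r0:16,r1:1,r2:7,r3:Mul2,r4:Mul1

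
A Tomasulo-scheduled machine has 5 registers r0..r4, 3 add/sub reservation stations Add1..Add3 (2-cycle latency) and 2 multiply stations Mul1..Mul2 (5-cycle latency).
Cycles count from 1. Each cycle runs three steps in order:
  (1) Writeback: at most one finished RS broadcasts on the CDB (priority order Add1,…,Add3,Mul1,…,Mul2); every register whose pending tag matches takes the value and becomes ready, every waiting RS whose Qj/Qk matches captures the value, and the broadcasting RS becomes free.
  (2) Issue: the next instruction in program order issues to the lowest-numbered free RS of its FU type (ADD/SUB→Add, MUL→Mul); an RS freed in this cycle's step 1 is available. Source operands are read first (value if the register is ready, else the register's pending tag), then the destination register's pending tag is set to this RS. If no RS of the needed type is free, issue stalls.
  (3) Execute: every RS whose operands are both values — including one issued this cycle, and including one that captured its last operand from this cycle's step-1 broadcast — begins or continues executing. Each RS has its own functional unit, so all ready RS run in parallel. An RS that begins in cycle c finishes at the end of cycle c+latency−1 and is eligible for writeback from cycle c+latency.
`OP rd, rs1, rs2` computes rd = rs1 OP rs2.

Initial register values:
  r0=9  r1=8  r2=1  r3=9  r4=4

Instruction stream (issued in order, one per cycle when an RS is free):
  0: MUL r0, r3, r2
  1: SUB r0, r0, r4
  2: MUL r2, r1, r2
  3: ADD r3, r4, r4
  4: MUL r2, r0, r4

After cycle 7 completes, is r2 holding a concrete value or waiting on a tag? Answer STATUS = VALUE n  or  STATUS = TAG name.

STATUS = TAG Mul1

cycle 1: issue MUL r0<-Mul1 // r0:Mul1,r1:8,r2:1,r3:9,r4:4
cycle 2: issue SUB r0<-Add1 // r0:Add1,r1:8,r2:1,r3:9,r4:4
cycle 3: issue MUL r2<-Mul2 // r0:Add1,r1:8,r2:Mul2,r3:9,r4:4
cycle 4: issue ADD r3<-Add2 // r0:Add1,r1:8,r2:Mul2,r3:Add2,r4:4
cycle 5: stall // r0:Add1,r1:8,r2:Mul2,r3:Add2,r4:4
cycle 6: CDB Add2=8; stall // r0:Add1,r1:8,r2:Mul2,r3:8,r4:4
cycle 7: CDB Mul1=9; issue MUL r2<-Mul1 // r0:Add1,r1:8,r2:Mul1,r3:8,r4:4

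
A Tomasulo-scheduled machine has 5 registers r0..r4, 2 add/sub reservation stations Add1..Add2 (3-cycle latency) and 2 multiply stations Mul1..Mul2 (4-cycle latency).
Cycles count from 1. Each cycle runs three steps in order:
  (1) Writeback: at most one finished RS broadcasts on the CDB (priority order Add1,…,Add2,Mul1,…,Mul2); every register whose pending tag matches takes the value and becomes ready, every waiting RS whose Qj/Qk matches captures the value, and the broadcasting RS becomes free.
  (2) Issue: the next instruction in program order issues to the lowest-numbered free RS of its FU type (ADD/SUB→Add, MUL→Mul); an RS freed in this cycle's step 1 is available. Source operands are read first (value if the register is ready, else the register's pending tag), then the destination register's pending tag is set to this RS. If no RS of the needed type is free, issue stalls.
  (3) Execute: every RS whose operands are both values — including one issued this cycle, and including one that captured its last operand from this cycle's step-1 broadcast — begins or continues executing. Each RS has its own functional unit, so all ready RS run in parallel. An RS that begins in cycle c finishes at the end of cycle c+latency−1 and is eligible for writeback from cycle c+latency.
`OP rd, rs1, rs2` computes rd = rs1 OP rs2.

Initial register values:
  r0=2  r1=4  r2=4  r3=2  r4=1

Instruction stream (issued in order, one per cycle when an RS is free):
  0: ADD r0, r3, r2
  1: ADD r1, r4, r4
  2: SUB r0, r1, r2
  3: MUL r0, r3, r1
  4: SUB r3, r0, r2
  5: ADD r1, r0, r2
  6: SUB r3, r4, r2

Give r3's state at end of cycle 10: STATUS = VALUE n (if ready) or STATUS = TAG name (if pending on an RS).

STATUS = TAG Add2

  c1: issue ADD r0<-Add1  regs: r0:Add1,r1:4,r2:4,r3:2,r4:1
  c2: issue ADD r1<-Add2  regs: r0:Add1,r1:Add2,r2:4,r3:2,r4:1
  c3: stall  regs: r0:Add1,r1:Add2,r2:4,r3:2,r4:1
  c4: CDB Add1=6; issue SUB r0<-Add1  regs: r0:Add1,r1:Add2,r2:4,r3:2,r4:1
  c5: CDB Add2=2; issue MUL r0<-Mul1  regs: r0:Mul1,r1:2,r2:4,r3:2,r4:1
  c6: issue SUB r3<-Add2  regs: r0:Mul1,r1:2,r2:4,r3:Add2,r4:1
  c7: stall  regs: r0:Mul1,r1:2,r2:4,r3:Add2,r4:1
  c8: CDB Add1=-2; issue ADD r1<-Add1  regs: r0:Mul1,r1:Add1,r2:4,r3:Add2,r4:1
  c9: CDB Mul1=4; stall  regs: r0:4,r1:Add1,r2:4,r3:Add2,r4:1
  c10: stall  regs: r0:4,r1:Add1,r2:4,r3:Add2,r4:1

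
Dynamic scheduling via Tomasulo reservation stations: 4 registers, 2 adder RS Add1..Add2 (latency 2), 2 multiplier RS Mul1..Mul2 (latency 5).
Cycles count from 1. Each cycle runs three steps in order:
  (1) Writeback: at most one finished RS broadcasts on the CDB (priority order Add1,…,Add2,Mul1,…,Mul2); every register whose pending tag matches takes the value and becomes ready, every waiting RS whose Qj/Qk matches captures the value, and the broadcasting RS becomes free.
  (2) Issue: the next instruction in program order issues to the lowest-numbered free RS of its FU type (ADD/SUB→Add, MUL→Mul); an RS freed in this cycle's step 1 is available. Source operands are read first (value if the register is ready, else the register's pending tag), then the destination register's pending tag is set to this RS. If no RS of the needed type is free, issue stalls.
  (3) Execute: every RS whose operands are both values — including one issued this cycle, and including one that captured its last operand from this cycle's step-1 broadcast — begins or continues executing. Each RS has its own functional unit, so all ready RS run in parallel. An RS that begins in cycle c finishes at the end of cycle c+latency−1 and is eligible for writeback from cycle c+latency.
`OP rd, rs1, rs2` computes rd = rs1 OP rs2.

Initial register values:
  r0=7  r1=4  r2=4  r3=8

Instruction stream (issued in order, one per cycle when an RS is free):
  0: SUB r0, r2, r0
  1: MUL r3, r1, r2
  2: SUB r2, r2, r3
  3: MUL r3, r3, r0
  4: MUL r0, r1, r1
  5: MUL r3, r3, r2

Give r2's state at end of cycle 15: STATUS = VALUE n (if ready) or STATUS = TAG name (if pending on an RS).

  c1: issue SUB r0<-Add1  regs: r0:Add1,r1:4,r2:4,r3:8
  c2: issue MUL r3<-Mul1  regs: r0:Add1,r1:4,r2:4,r3:Mul1
  c3: CDB Add1=-3; issue SUB r2<-Add1  regs: r0:-3,r1:4,r2:Add1,r3:Mul1
  c4: issue MUL r3<-Mul2  regs: r0:-3,r1:4,r2:Add1,r3:Mul2
  c5: stall  regs: r0:-3,r1:4,r2:Add1,r3:Mul2
  c6: stall  regs: r0:-3,r1:4,r2:Add1,r3:Mul2
  c7: CDB Mul1=16; issue MUL r0<-Mul1  regs: r0:Mul1,r1:4,r2:Add1,r3:Mul2
  c8: stall  regs: r0:Mul1,r1:4,r2:Add1,r3:Mul2
  c9: CDB Add1=-12; stall  regs: r0:Mul1,r1:4,r2:-12,r3:Mul2
  c10: stall  regs: r0:Mul1,r1:4,r2:-12,r3:Mul2
  c11: stall  regs: r0:Mul1,r1:4,r2:-12,r3:Mul2
  c12: CDB Mul1=16; issue MUL r3<-Mul1  regs: r0:16,r1:4,r2:-12,r3:Mul1
  c13: CDB Mul2=-48  regs: r0:16,r1:4,r2:-12,r3:Mul1
  c14: -  regs: r0:16,r1:4,r2:-12,r3:Mul1
  c15: -  regs: r0:16,r1:4,r2:-12,r3:Mul1

STATUS = VALUE -12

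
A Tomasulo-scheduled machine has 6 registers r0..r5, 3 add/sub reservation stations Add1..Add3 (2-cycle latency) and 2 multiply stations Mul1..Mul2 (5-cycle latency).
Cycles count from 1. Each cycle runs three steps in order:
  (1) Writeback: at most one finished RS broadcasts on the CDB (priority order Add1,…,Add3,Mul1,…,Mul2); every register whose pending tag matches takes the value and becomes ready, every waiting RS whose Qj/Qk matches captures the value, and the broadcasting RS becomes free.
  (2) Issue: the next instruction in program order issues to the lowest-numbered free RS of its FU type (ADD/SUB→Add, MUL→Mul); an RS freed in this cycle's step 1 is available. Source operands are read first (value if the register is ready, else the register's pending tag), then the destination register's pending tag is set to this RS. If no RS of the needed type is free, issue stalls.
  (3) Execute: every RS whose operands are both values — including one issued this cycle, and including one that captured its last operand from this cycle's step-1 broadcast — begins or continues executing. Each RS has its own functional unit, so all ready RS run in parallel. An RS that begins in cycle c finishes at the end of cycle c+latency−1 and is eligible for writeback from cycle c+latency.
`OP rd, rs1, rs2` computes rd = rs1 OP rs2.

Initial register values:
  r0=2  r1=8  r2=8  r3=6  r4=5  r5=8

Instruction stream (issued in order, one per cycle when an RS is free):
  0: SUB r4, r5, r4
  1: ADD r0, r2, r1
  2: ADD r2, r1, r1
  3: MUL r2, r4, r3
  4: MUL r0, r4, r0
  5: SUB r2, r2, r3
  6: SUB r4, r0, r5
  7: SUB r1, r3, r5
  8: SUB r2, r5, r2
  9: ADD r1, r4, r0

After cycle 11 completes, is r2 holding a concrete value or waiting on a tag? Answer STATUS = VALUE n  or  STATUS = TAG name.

STATUS = TAG Add3

cycle 1: issue SUB r4<-Add1 // r0:2,r1:8,r2:8,r3:6,r4:Add1,r5:8
cycle 2: issue ADD r0<-Add2 // r0:Add2,r1:8,r2:8,r3:6,r4:Add1,r5:8
cycle 3: CDB Add1=3; issue ADD r2<-Add1 // r0:Add2,r1:8,r2:Add1,r3:6,r4:3,r5:8
cycle 4: CDB Add2=16; issue MUL r2<-Mul1 // r0:16,r1:8,r2:Mul1,r3:6,r4:3,r5:8
cycle 5: CDB Add1=16; issue MUL r0<-Mul2 // r0:Mul2,r1:8,r2:Mul1,r3:6,r4:3,r5:8
cycle 6: issue SUB r2<-Add1 // r0:Mul2,r1:8,r2:Add1,r3:6,r4:3,r5:8
cycle 7: issue SUB r4<-Add2 // r0:Mul2,r1:8,r2:Add1,r3:6,r4:Add2,r5:8
cycle 8: issue SUB r1<-Add3 // r0:Mul2,r1:Add3,r2:Add1,r3:6,r4:Add2,r5:8
cycle 9: CDB Mul1=18; stall // r0:Mul2,r1:Add3,r2:Add1,r3:6,r4:Add2,r5:8
cycle 10: CDB Add3=-2; issue SUB r2<-Add3 // r0:Mul2,r1:-2,r2:Add3,r3:6,r4:Add2,r5:8
cycle 11: CDB Add1=12; issue ADD r1<-Add1 // r0:Mul2,r1:Add1,r2:Add3,r3:6,r4:Add2,r5:8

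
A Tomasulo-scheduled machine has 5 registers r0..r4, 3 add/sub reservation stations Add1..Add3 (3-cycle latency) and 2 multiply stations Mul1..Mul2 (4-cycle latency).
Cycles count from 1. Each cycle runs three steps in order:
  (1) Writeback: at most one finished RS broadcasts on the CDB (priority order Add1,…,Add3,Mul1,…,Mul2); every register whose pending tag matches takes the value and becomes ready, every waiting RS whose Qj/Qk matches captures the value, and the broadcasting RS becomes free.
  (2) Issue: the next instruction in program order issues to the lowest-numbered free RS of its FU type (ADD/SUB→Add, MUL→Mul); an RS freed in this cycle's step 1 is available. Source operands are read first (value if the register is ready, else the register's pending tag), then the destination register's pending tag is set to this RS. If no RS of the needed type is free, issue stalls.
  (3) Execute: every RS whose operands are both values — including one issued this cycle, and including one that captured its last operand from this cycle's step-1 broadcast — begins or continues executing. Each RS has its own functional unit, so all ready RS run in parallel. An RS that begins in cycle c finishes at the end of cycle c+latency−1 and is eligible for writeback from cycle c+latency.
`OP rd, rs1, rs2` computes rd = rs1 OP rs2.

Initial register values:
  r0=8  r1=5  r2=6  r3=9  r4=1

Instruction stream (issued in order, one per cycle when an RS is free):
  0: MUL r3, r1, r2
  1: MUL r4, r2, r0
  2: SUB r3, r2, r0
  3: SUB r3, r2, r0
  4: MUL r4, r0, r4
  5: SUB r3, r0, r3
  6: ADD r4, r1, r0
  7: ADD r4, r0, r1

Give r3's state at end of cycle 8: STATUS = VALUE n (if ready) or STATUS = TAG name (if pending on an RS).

c1: issue MUL r3<-Mul1 | r0:8,r1:5,r2:6,r3:Mul1,r4:1
c2: issue MUL r4<-Mul2 | r0:8,r1:5,r2:6,r3:Mul1,r4:Mul2
c3: issue SUB r3<-Add1 | r0:8,r1:5,r2:6,r3:Add1,r4:Mul2
c4: issue SUB r3<-Add2 | r0:8,r1:5,r2:6,r3:Add2,r4:Mul2
c5: CDB Mul1=30; issue MUL r4<-Mul1 | r0:8,r1:5,r2:6,r3:Add2,r4:Mul1
c6: CDB Add1=-2; issue SUB r3<-Add1 | r0:8,r1:5,r2:6,r3:Add1,r4:Mul1
c7: CDB Add2=-2; issue ADD r4<-Add2 | r0:8,r1:5,r2:6,r3:Add1,r4:Add2
c8: CDB Mul2=48; issue ADD r4<-Add3 | r0:8,r1:5,r2:6,r3:Add1,r4:Add3

STATUS = TAG Add1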